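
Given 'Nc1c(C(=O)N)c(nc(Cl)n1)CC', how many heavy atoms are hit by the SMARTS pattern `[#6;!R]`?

3

The query [#6;!R] means: carbon not in any ring.
Check the 13 heavy atoms by environment: 2× n (aromatic, in 6-ring) → no; 4× c (aromatic, in 6-ring) → no; 3× C (acyclic) → match; 1× O (acyclic) → no; 2× N (acyclic) → no; 1× Cl (acyclic) → no.
That gives 3 matching atoms.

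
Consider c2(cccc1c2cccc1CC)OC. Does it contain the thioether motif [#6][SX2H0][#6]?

No

The pattern [#6][SX2H0][#6] describes an aliphatic sulfur bridging two carbons with no H on the sulfur — a thioether.
The closest candidate here is a methoxy ether (-OCH3), but the bridging atom is O, not S. No other fragment satisfies the full query, so there is no match.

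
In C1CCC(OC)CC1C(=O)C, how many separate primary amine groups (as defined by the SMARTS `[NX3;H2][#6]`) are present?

0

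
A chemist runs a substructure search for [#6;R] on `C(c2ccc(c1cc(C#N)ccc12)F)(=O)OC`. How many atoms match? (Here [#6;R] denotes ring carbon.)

10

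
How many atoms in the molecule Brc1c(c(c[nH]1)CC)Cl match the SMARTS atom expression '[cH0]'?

The query [cH0] means: aromatic carbon with no attached hydrogen (substituted or ring-fusion).
Check the 9 heavy atoms by environment: 1× n (aromatic, H1) → no; 3× c (aromatic, H0) → match; 1× c (aromatic, H1) → no; 1× Cl (H0) → no; 1× C (H2) → no; 1× C (H3) → no; 1× Br (H0) → no.
That gives 3 matching atoms.

3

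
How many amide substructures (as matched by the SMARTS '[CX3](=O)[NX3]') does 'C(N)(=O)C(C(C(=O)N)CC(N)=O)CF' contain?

3

[CX3](=O)[NX3] is the SMARTS for an amide: a carbonyl carbon bonded to a trivalent nitrogen.
The molecule carries 3 separate instances of a primary amide (-C(=O)NH2) meeting every constraint; each maps to a distinct set of atoms, giving 3 matches.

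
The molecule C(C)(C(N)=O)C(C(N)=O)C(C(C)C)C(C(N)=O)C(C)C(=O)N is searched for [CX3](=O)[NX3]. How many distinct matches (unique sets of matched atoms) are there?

[CX3](=O)[NX3] is the SMARTS for an amide: a carbonyl carbon bonded to a trivalent nitrogen.
The molecule carries 4 separate instances of a primary amide (-C(=O)NH2) meeting every constraint; each maps to a distinct set of atoms, giving 4 matches.

4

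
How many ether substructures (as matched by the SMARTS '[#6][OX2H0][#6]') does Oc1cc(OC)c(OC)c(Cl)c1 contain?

[#6][OX2H0][#6] is the SMARTS for an ether: an aliphatic oxygen bridging two carbons with no H on the oxygen.
The molecule carries 2 separate instances of a methoxy ether (-OCH3) meeting every constraint; each maps to a distinct set of atoms, giving 2 matches.

2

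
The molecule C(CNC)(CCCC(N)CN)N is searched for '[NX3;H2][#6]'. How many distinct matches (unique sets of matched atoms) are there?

3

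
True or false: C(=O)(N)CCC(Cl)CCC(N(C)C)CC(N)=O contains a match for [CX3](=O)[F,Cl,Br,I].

The pattern [CX3](=O)[F,Cl,Br,I] describes a carbonyl carbon bonded to a halogen — an acyl halide.
The closest candidate here is a chloro substituent, but the Cl is not on a carbonyl carbon. No other fragment satisfies the full query, so there is no match.

False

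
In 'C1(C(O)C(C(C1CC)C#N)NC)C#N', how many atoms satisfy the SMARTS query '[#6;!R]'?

The query [#6;!R] means: carbon not in any ring.
Check the 14 heavy atoms by environment: 5× C (in 5-ring) → no; 5× C (acyclic) → match; 1× O (acyclic) → no; 3× N (acyclic) → no.
That gives 5 matching atoms.

5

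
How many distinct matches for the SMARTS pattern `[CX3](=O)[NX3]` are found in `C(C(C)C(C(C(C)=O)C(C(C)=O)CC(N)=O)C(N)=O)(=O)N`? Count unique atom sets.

3

[CX3](=O)[NX3] is the SMARTS for an amide: a carbonyl carbon bonded to a trivalent nitrogen.
The molecule carries 3 separate instances of a primary amide (-C(=O)NH2) meeting every constraint; each maps to a distinct set of atoms, giving 3 matches.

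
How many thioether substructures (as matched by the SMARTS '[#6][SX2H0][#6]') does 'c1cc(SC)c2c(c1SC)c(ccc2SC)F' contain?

3

[#6][SX2H0][#6] is the SMARTS for a thioether: an aliphatic sulfur bridging two carbons with no H on the sulfur.
The molecule carries 3 separate instances of a methylthio ether (-SCH3) meeting every constraint; each maps to a distinct set of atoms, giving 3 matches.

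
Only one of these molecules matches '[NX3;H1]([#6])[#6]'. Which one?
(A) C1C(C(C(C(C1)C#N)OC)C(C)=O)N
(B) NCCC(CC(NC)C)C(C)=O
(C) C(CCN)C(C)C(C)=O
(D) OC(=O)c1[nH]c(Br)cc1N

B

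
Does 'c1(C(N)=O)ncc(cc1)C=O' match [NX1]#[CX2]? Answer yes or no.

No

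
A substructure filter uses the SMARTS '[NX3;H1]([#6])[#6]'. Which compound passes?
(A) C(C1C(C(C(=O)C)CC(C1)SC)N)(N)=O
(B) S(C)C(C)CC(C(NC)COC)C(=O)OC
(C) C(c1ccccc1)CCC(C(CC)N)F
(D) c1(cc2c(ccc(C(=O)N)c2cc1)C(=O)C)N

B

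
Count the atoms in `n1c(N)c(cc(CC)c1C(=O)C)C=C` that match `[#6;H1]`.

The query [#6;H1] means: any carbon bearing exactly one hydrogen.
Check the 14 heavy atoms by environment: 1× n (aromatic, H0) → no; 4× c (aromatic, H0) → no; 1× c (aromatic, H1) → match; 1× C (H0) → no; 1× O (H0) → no; 2× C (H3) → no; 1× N (H2) → no; 2× C (H2) → no; 1× C (H1) → match.
Summing the matching environments: 1 + 1 = 2 matching atoms.

2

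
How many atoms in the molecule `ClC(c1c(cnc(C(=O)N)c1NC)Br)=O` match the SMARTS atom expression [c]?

The query [c] means: lowercase c matches aromatic carbon only.
Check the 15 heavy atoms by environment: 1× n (aromatic) → no; 5× c (aromatic) → match; 2× N → no; 3× C → no; 2× O → no; 1× Cl → no; 1× Br → no.
That gives 5 matching atoms.

5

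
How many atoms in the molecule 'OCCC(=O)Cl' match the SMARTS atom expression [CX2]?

0

The query [CX2] means: C with X2: aliphatic carbon with exactly 2 total connections.
Check the 6 heavy atoms by environment: 2× C (X4) → no; 1× O (X2) → no; 1× C (X3) → no; 1× O (X1) → no; 1× Cl (X1) → no.
No environment satisfies the query, so 0 matching atoms.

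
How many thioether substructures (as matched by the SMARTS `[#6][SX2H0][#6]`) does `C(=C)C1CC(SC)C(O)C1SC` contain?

2

[#6][SX2H0][#6] is the SMARTS for a thioether: an aliphatic sulfur bridging two carbons with no H on the sulfur.
The molecule carries 2 separate instances of a methylthio ether (-SCH3) meeting every constraint; each maps to a distinct set of atoms, giving 2 matches.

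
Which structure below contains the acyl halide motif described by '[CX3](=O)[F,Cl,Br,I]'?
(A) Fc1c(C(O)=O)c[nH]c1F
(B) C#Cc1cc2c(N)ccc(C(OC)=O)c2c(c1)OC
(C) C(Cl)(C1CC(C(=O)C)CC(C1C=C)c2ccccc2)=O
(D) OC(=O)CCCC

C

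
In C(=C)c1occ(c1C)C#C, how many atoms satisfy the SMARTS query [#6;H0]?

The query [#6;H0] means: any carbon with no attached hydrogen.
Check the 10 heavy atoms by environment: 1× o (aromatic, H0) → no; 1× c (aromatic, H1) → no; 3× c (aromatic, H0) → match; 1× C (H3) → no; 2× C (H1) → no; 1× C (H2) → no; 1× C (H0) → match.
Summing the matching environments: 3 + 1 = 4 matching atoms.

4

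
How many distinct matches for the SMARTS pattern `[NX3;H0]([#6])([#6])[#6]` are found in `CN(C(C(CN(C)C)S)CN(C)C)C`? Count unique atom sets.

3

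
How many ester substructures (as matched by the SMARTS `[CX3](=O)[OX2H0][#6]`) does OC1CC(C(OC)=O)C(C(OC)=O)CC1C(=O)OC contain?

3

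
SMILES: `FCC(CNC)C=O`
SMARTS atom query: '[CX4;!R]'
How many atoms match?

The query [CX4;!R] means: aliphatic carbon with four total connections, not in a ring.
Check the 8 heavy atoms by environment: 4× C (X4, acyclic) → match; 1× N (X3, acyclic) → no; 1× F (X1, acyclic) → no; 1× C (X3, acyclic) → no; 1× O (X1, acyclic) → no.
That gives 4 matching atoms.

4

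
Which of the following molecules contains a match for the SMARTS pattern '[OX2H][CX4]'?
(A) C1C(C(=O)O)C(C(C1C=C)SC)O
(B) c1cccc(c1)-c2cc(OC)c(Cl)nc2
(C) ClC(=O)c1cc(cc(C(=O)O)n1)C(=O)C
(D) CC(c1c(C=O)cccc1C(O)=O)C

[OX2H][CX4] describes a hydroxyl oxygen bound to an sp3 (X4) carbon (an aliphatic alcohol).
(A) contains a hydroxyl group (-OH), which satisfies every atom and bond constraint.
(B) has a methoxy ether (-OCH3) but the oxygen has H0 (ether), not H1.
(C) has a carboxylic acid group (-C(=O)OH) but the -OH is on a CX3 carbonyl carbon, not a CX4 carbon.
(D) has a carboxylic acid group (-C(=O)OH) but the -OH is on a CX3 carbonyl carbon, not a CX4 carbon.
So the answer is (A).

A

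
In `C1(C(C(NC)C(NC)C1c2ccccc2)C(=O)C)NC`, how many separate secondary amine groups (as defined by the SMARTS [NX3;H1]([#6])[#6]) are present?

3

[NX3;H1]([#6])[#6] is the SMARTS for a secondary amine: a trivalent nitrogen with one H, bonded to two carbons.
The molecule carries 3 separate instances of an N-methylamino group (-NHCH3) meeting every constraint; each maps to a distinct set of atoms, giving 3 matches.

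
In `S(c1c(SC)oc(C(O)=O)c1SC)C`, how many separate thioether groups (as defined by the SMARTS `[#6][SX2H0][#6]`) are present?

3

[#6][SX2H0][#6] is the SMARTS for a thioether: an aliphatic sulfur bridging two carbons with no H on the sulfur.
The molecule carries 3 separate instances of a methylthio ether (-SCH3) meeting every constraint; each maps to a distinct set of atoms, giving 3 matches.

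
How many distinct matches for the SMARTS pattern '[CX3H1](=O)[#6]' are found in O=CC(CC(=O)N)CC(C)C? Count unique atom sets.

1

[CX3H1](=O)[#6] is the SMARTS for an aldehyde: an sp2 carbon with one H, double-bonded to O and single-bonded to carbon.
Exactly one fragment in the molecule meets all constraints, giving 1 match.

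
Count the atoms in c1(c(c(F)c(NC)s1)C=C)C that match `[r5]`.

5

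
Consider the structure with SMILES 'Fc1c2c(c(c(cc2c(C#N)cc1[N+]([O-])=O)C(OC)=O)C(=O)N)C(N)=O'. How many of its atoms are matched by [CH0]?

4

The query [CH0] means: aliphatic carbon with no attached hydrogen.
Check the 26 heavy atoms by environment: 8× c (aromatic, H0) → no; 2× c (aromatic, H1) → no; 1× N (charge +1, H0) → no; 1× O (charge -1, H0) → no; 5× O (H0) → no; 4× C (H0) → match; 1× C (H3) → no; 2× N (H2) → no; 1× F (H0) → no; 1× N (H0) → no.
That gives 4 matching atoms.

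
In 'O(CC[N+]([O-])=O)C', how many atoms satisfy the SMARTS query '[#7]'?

Check the 7 heavy atoms by environment: 3× C → no; 1× N (charge +1) → match; 1× O (charge -1) → no; 2× O → no.
That gives 1 matching atom.

1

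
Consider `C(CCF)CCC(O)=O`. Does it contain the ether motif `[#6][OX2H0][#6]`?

No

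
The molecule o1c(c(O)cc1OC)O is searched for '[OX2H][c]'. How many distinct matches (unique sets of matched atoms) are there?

2

[OX2H][c] is the SMARTS for a phenol: a hydroxyl oxygen attached to an aromatic carbon.
The molecule carries 2 separate instances of a hydroxyl group (-OH) meeting every constraint; each maps to a distinct set of atoms, giving 2 matches.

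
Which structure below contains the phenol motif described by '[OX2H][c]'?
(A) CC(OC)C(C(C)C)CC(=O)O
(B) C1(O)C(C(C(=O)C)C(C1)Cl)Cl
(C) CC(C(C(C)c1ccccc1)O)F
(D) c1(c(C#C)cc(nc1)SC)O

[OX2H][c] describes a hydroxyl oxygen attached to an aromatic carbon (a phenol).
(A) has a methoxy ether (-OCH3) but the oxygen has H0, not H1.
(B) has a hydroxyl group (-OH) but the -OH is on an aliphatic carbon, not an aromatic c.
(C) has a hydroxyl group (-OH) but the -OH is on an aliphatic carbon, not an aromatic c.
(D) contains a hydroxyl group (-OH), which satisfies every atom and bond constraint.
So the answer is (D).

D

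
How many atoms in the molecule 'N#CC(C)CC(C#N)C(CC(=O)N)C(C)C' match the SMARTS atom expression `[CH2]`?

2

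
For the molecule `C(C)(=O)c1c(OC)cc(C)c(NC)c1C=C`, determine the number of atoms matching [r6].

The query [r6] means: r6 matches atoms in a six-membered ring.
Check the 16 heavy atoms by environment: 6× c (aromatic, in 6-ring) → match; 7× C (acyclic) → no; 2× O (acyclic) → no; 1× N (acyclic) → no.
That gives 6 matching atoms.

6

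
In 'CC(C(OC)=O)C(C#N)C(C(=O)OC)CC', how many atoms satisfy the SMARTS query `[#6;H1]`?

3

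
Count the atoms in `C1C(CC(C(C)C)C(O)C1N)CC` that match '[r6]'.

6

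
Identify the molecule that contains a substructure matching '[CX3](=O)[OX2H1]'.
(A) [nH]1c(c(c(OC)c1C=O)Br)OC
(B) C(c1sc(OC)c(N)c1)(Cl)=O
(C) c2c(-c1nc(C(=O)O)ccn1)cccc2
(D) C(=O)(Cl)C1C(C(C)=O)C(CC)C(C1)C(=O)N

[CX3](=O)[OX2H1] describes an sp2 carbon double-bonded to O and single-bonded to an -OH oxygen (a carboxylic acid).
(A) has an aldehyde (-CHO) but there is no singly-bonded oxygen on the carbonyl carbon.
(B) has an acyl chloride (-C(=O)Cl) but the carbonyl is bonded to Cl, not to an -OH oxygen.
(C) contains a carboxylic acid group (-C(=O)OH), which satisfies every atom and bond constraint.
(D) has a primary amide (-C(=O)NH2) but the carbonyl is bonded to N, not to an -OH oxygen.
So the answer is (C).

C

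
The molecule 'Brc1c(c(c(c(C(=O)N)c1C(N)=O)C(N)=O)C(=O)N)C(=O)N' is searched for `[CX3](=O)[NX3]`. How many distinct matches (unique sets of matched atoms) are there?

[CX3](=O)[NX3] is the SMARTS for an amide: a carbonyl carbon bonded to a trivalent nitrogen.
The molecule carries 5 separate instances of a primary amide (-C(=O)NH2) meeting every constraint; each maps to a distinct set of atoms, giving 5 matches.

5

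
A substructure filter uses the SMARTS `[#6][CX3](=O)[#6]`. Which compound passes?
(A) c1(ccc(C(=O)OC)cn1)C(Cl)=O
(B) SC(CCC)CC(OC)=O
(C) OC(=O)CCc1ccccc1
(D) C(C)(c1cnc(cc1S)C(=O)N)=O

D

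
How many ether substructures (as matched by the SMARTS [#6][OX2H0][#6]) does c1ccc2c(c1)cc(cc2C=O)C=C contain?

[#6][OX2H0][#6] is the SMARTS for an ether: an aliphatic oxygen bridging two carbons with no H on the oxygen.
No fragment in the molecule satisfies every constraint, giving 0 matches.

0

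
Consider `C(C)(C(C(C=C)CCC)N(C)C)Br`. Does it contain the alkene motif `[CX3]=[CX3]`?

Yes

The pattern [CX3]=[CX3] describes a non-aromatic C=C double bond between two sp2 carbons — an alkene.
The molecule carries a vinyl group (-CH=CH2), whose atoms satisfy every constraint of the query, so the pattern matches.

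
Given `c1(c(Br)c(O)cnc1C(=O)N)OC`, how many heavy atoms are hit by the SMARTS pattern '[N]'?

1

The query [N] means: uppercase N matches aliphatic (non-aromatic) nitrogen only.
Check the 13 heavy atoms by environment: 1× n (aromatic) → no; 5× c (aromatic) → no; 2× C → no; 3× O → no; 1× N → match; 1× Br → no.
That gives 1 matching atom.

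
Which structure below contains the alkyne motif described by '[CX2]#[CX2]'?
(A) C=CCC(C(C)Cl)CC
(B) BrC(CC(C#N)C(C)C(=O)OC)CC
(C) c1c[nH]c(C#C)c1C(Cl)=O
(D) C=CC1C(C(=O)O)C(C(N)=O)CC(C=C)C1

[CX2]#[CX2] describes a carbon-carbon triple bond (an alkyne).
(A) has a vinyl group (-CH=CH2) but the C=C is a double bond; both carbons are CX3, not CX2.
(B) has a nitrile (-C#N) but the triple bond is C#N, not C#C.
(C) contains an ethynyl group (-C#CH), which satisfies every atom and bond constraint.
(D) has a vinyl group (-CH=CH2) but the C=C is a double bond; both carbons are CX3, not CX2.
So the answer is (C).

C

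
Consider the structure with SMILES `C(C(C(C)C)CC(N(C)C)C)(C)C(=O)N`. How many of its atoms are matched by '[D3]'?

6

Check the 15 heavy atoms by environment: 6× C (D1) → no; 5× C (D3) → match; 1× C (D2) → no; 1× N (D3) → match; 1× O (D1) → no; 1× N (D1) → no.
Summing the matching environments: 5 + 1 = 6 matching atoms.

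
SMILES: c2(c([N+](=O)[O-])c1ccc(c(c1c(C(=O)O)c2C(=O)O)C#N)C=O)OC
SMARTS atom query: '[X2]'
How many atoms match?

4

The query [X2] means: any atom with exactly two total connections (bonds + H).
Check the 25 heavy atoms by environment: 10× c (aromatic, X3) → no; 1× N (charge +1, X3) → no; 1× O (charge -1, X1) → no; 4× O (X1) → no; 1× C (X2) → match; 1× N (X1) → no; 3× C (X3) → no; 3× O (X2) → match; 1× C (X4) → no.
Summing the matching environments: 1 + 3 = 4 matching atoms.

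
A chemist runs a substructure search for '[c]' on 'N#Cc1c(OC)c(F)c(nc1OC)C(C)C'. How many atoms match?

The query [c] means: lowercase c matches aromatic carbon only.
Check the 16 heavy atoms by environment: 1× n (aromatic) → no; 5× c (aromatic) → match; 6× C → no; 1× N → no; 1× F → no; 2× O → no.
That gives 5 matching atoms.

5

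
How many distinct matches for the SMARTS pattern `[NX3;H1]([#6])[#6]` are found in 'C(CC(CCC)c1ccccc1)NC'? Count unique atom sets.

[NX3;H1]([#6])[#6] is the SMARTS for a secondary amine: a trivalent nitrogen with one H, bonded to two carbons.
Exactly one fragment in the molecule meets all constraints, giving 1 match.

1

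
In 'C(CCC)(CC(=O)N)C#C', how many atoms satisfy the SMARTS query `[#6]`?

8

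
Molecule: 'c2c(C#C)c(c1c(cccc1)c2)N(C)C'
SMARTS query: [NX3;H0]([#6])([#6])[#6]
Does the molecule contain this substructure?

Yes

The pattern [NX3;H0]([#6])([#6])[#6] describes a trivalent nitrogen with no H, bonded to three carbons — a tertiary amine.
The molecule carries a dimethylamino group (-N(CH3)2), whose atoms satisfy every constraint of the query, so the pattern matches.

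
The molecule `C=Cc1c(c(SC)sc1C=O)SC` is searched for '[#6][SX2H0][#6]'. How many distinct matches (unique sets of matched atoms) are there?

2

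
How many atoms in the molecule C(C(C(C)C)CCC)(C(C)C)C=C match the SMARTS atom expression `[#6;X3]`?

The query [#6;X3] means: any carbon (aromatic or not) with three total connections.
Check the 13 heavy atoms by environment: 11× C (X4) → no; 2× C (X3) → match.
That gives 2 matching atoms.

2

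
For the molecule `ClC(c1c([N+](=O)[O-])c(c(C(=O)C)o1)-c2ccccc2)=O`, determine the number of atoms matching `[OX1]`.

4

The query [OX1] means: aliphatic oxygen with one total connection — typically a carbonyl =O or an oxide.
Check the 20 heavy atoms by environment: 1× o (aromatic, X2) → no; 10× c (aromatic, X3) → no; 2× C (X3) → no; 3× O (X1) → match; 1× C (X4) → no; 1× Cl (X1) → no; 1× N (charge +1, X3) → no; 1× O (charge -1, X1) → match.
Summing the matching environments: 3 + 1 = 4 matching atoms.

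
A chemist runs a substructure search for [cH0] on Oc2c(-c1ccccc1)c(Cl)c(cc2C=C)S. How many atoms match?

6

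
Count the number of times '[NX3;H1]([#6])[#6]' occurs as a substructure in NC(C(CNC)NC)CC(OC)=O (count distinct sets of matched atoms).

2

[NX3;H1]([#6])[#6] is the SMARTS for a secondary amine: a trivalent nitrogen with one H, bonded to two carbons.
The molecule carries 2 separate instances of an N-methylamino group (-NHCH3) meeting every constraint; each maps to a distinct set of atoms, giving 2 matches.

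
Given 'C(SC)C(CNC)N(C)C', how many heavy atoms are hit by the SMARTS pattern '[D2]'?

Check the 10 heavy atoms by environment: 2× C (D2) → match; 1× C (D3) → no; 1× S (D2) → match; 4× C (D1) → no; 1× N (D2) → match; 1× N (D3) → no.
Summing the matching environments: 2 + 1 + 1 = 4 matching atoms.

4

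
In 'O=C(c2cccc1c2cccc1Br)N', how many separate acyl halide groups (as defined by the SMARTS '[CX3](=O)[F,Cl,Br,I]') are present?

[CX3](=O)[F,Cl,Br,I] is the SMARTS for an acyl halide: a carbonyl carbon bonded to a halogen.
No fragment in the molecule satisfies every constraint, giving 0 matches.

0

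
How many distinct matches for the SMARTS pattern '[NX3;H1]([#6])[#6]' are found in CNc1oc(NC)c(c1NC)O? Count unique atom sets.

3

[NX3;H1]([#6])[#6] is the SMARTS for a secondary amine: a trivalent nitrogen with one H, bonded to two carbons.
The molecule carries 3 separate instances of an N-methylamino group (-NHCH3) meeting every constraint; each maps to a distinct set of atoms, giving 3 matches.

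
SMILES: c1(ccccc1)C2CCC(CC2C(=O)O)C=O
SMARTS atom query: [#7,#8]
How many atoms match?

3

The query [#7,#8] means: nitrogen or oxygen (comma = OR).
Check the 17 heavy atoms by environment: 8× C → no; 3× O → match; 6× c (aromatic) → no.
That gives 3 matching atoms.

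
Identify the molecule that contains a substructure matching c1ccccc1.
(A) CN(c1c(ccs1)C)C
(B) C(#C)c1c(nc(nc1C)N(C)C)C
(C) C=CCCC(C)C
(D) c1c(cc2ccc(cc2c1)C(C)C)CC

c1ccccc1 describes six aromatic carbons in a ring (a benzene ring).
(A) has a methyl group (-CH3) but no six-membered all-carbon aromatic ring is present.
(B) has a methyl group (-CH3) but no six-membered all-carbon aromatic ring is present.
(C) has a methyl group (-CH3) but no six-membered all-carbon aromatic ring is present.
(D) contains the required atom environment, so the pattern matches.
So the answer is (D).

D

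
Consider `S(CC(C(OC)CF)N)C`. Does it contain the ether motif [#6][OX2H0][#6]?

Yes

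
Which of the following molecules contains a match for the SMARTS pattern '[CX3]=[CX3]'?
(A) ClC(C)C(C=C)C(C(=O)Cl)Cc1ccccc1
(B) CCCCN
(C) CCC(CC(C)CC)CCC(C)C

[CX3]=[CX3] describes a non-aromatic C=C double bond between two sp2 carbons (an alkene).
(A) contains a vinyl group (-CH=CH2), which satisfies every atom and bond constraint.
(B) has an ethyl group (-CH2CH3) but its C-C bond is a single bond between CX4 carbons, not CX3=CX3.
(C) has an ethyl group (-CH2CH3) but its C-C bond is a single bond between CX4 carbons, not CX3=CX3.
So the answer is (A).

A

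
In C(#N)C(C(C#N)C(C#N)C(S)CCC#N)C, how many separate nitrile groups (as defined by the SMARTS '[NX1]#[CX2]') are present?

[NX1]#[CX2] is the SMARTS for a nitrile: a nitrogen triple-bonded to a two-connected carbon.
The molecule carries 4 separate instances of a nitrile (-C#N) meeting every constraint; each maps to a distinct set of atoms, giving 4 matches.

4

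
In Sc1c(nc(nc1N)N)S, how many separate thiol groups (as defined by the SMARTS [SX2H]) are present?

[SX2H] is the SMARTS for a thiol: an aliphatic sulfur with two connections, one being H.
The molecule carries 2 separate instances of a thiol (-SH) meeting every constraint; each maps to a distinct set of atoms, giving 2 matches.

2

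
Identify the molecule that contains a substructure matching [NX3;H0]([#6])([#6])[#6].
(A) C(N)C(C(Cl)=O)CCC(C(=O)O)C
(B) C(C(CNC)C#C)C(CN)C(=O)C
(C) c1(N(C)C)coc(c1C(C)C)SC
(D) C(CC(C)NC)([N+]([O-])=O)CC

[NX3;H0]([#6])([#6])[#6] describes a trivalent nitrogen with no H, bonded to three carbons (a tertiary amine).
(A) has a primary amino group (-NH2) but the nitrogen has H2, not H0 with three carbons.
(B) has a primary amino group (-NH2) but the nitrogen has H2, not H0 with three carbons.
(C) contains a dimethylamino group (-N(CH3)2), which satisfies every atom and bond constraint.
(D) has an N-methylamino group (-NHCH3) but the nitrogen still has one H (H1), not H0.
So the answer is (C).

C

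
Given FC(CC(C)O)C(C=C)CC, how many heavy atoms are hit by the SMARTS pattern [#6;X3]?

The query [#6;X3] means: any carbon (aromatic or not) with three total connections.
Check the 11 heavy atoms by environment: 7× C (X4) → no; 2× C (X3) → match; 1× F (X1) → no; 1× O (X2) → no.
That gives 2 matching atoms.

2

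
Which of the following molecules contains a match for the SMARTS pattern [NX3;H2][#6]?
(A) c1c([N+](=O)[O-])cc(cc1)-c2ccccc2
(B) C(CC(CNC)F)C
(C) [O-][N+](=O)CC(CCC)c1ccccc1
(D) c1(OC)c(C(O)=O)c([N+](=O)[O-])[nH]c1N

D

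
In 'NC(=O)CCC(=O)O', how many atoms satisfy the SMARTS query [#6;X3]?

2

The query [#6;X3] means: any carbon (aromatic or not) with three total connections.
Check the 8 heavy atoms by environment: 2× C (X4) → no; 2× C (X3) → match; 2× O (X1) → no; 1× N (X3) → no; 1× O (X2) → no.
That gives 2 matching atoms.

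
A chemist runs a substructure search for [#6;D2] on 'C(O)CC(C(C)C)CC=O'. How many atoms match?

4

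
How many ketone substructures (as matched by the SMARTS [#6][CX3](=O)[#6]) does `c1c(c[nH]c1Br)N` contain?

[#6][CX3](=O)[#6] is the SMARTS for a ketone: a carbonyl carbon (no H) flanked by two carbons.
No fragment in the molecule satisfies every constraint, giving 0 matches.

0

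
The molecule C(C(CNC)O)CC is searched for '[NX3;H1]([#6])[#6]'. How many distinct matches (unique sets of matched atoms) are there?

1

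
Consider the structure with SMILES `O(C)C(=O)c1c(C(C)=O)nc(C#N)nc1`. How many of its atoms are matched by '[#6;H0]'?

The query [#6;H0] means: any carbon with no attached hydrogen.
Check the 15 heavy atoms by environment: 2× n (aromatic, H0) → no; 3× c (aromatic, H0) → match; 1× c (aromatic, H1) → no; 3× C (H0) → match; 3× O (H0) → no; 2× C (H3) → no; 1× N (H0) → no.
Summing the matching environments: 3 + 3 = 6 matching atoms.

6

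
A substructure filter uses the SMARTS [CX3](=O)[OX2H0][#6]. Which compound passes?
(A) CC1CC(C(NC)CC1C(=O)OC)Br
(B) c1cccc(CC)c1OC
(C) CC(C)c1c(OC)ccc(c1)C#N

A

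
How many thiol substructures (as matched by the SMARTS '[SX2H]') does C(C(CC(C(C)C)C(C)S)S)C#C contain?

2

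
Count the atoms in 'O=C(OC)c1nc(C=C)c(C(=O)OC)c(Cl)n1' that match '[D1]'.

The query [D1] means: atom with exactly one heavy-atom neighbour (degree 1).
Check the 17 heavy atoms by environment: 2× n (aromatic, D2) → no; 4× c (aromatic, D3) → no; 2× C (D3) → no; 2× O (D1) → match; 2× O (D2) → no; 3× C (D1) → match; 1× C (D2) → no; 1× Cl (D1) → match.
Summing the matching environments: 2 + 3 + 1 = 6 matching atoms.

6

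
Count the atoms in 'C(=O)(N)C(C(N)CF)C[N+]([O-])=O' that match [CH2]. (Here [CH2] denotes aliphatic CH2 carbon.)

2

The query [CH2] means: aliphatic carbon with exactly two hydrogens.
Check the 12 heavy atoms by environment: 2× C (H2) → match; 2× C (H1) → no; 1× F (H0) → no; 1× N (charge +1, H0) → no; 1× O (charge -1, H0) → no; 2× O (H0) → no; 2× N (H2) → no; 1× C (H0) → no.
That gives 2 matching atoms.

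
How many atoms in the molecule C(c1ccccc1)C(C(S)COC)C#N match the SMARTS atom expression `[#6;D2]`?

The query [#6;D2] means: any carbon bonded to exactly two heavy atoms.
Check the 15 heavy atoms by environment: 3× C (D2) → match; 2× C (D3) → no; 1× c (aromatic, D3) → no; 5× c (aromatic, D2) → match; 1× S (D1) → no; 1× O (D2) → no; 1× C (D1) → no; 1× N (D1) → no.
Summing the matching environments: 3 + 5 = 8 matching atoms.

8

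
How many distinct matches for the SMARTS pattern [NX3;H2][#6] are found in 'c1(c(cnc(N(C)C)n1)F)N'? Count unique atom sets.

1

[NX3;H2][#6] is the SMARTS for a primary amine: a trivalent nitrogen with two H attached to carbon.
Exactly one fragment in the molecule meets all constraints, giving 1 match.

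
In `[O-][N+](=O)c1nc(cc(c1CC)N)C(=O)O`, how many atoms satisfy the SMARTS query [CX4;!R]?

The query [CX4;!R] means: aliphatic carbon with four total connections, not in a ring.
Check the 15 heavy atoms by environment: 1× n (aromatic, X2, in 6-ring) → no; 5× c (aromatic, X3, in 6-ring) → no; 2× C (X4, acyclic) → match; 1× N (X3, acyclic) → no; 1× C (X3, acyclic) → no; 2× O (X1, acyclic) → no; 1× O (X2, acyclic) → no; 1× N (charge +1, X3, acyclic) → no; 1× O (charge -1, X1, acyclic) → no.
That gives 2 matching atoms.

2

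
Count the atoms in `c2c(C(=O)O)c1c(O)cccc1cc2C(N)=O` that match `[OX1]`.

The query [OX1] means: aliphatic oxygen with one total connection — typically a carbonyl =O or an oxide.
Check the 17 heavy atoms by environment: 10× c (aromatic, X3) → no; 2× C (X3) → no; 2× O (X1) → match; 2× O (X2) → no; 1× N (X3) → no.
That gives 2 matching atoms.

2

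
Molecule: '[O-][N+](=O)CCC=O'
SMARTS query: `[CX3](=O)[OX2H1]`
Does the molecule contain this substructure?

The pattern [CX3](=O)[OX2H1] describes an sp2 carbon double-bonded to O and single-bonded to an -OH oxygen — a carboxylic acid.
The closest candidate here is an aldehyde (-CHO), but there is no singly-bonded oxygen on the carbonyl carbon. No other fragment satisfies the full query, so there is no match.

No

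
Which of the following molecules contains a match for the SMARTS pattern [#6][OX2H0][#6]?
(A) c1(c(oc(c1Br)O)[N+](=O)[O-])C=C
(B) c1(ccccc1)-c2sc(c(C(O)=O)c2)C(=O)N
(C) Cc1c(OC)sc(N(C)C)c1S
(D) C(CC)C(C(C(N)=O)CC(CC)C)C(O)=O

C

[#6][OX2H0][#6] describes an aliphatic oxygen bridging two carbons with no H on the oxygen (an ether).
(A) has a hydroxyl group (-OH) but the oxygen has H1, not H0 bridging two carbons.
(B) has a carboxylic acid group (-C(=O)OH) but the -OH oxygen has H1; the =O is OX1, not OX2.
(C) contains a methoxy ether (-OCH3), which satisfies every atom and bond constraint.
(D) has a carboxylic acid group (-C(=O)OH) but the -OH oxygen has H1; the =O is OX1, not OX2.
So the answer is (C).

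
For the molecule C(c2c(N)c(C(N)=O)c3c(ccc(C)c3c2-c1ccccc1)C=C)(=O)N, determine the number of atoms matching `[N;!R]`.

3

Check the 26 heavy atoms by environment: 16× c (aromatic, in 6-ring) → no; 3× N (acyclic) → match; 5× C (acyclic) → no; 2× O (acyclic) → no.
That gives 3 matching atoms.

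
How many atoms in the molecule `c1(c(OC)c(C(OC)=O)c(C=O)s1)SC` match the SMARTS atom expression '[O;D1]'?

2

Check the 15 heavy atoms by environment: 1× s (aromatic, D2) → no; 4× c (aromatic, D3) → no; 1× C (D3) → no; 2× O (D1) → match; 2× O (D2) → no; 3× C (D1) → no; 1× C (D2) → no; 1× S (D2) → no.
That gives 2 matching atoms.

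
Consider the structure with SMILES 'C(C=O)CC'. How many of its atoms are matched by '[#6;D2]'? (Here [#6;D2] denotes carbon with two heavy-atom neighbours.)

3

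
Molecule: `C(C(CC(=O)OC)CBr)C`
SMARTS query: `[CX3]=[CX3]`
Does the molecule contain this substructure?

No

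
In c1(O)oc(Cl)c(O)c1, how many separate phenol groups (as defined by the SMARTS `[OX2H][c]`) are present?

[OX2H][c] is the SMARTS for a phenol: a hydroxyl oxygen attached to an aromatic carbon.
The molecule carries 2 separate instances of a hydroxyl group (-OH) meeting every constraint; each maps to a distinct set of atoms, giving 2 matches.

2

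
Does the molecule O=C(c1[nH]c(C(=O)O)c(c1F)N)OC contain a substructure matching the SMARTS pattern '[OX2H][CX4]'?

The pattern [OX2H][CX4] describes a hydroxyl oxygen bound to an sp3 (X4) carbon — an aliphatic alcohol.
The closest candidate here is a carboxylic acid group (-C(=O)OH), but the -OH is on a CX3 carbonyl carbon, not a CX4 carbon. No other fragment satisfies the full query, so there is no match.

No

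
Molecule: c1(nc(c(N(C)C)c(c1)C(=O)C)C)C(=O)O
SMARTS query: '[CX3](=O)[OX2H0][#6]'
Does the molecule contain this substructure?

No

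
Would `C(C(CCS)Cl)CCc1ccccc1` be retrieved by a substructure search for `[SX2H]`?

Yes

The pattern [SX2H] describes an aliphatic sulfur with two connections, one being H — a thiol.
The molecule carries a thiol (-SH), whose atoms satisfy every constraint of the query, so the pattern matches.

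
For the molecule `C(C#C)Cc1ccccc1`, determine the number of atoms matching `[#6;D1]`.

The query [#6;D1] means: carbon bonded to exactly one heavy atom.
Check the 10 heavy atoms by environment: 3× C (D2) → no; 1× c (aromatic, D3) → no; 5× c (aromatic, D2) → no; 1× C (D1) → match.
That gives 1 matching atom.

1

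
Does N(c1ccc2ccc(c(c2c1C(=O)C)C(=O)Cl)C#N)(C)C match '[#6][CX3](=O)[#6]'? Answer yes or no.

Yes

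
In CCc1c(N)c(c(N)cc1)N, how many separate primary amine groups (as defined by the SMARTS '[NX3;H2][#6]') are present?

3

[NX3;H2][#6] is the SMARTS for a primary amine: a trivalent nitrogen with two H attached to carbon.
The molecule carries 3 separate instances of a primary amino group (-NH2) meeting every constraint; each maps to a distinct set of atoms, giving 3 matches.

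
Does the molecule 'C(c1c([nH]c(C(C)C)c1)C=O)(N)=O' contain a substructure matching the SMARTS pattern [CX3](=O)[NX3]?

Yes

The pattern [CX3](=O)[NX3] describes a carbonyl carbon bonded to a trivalent nitrogen — an amide.
The molecule carries a primary amide (-C(=O)NH2), whose atoms satisfy every constraint of the query, so the pattern matches.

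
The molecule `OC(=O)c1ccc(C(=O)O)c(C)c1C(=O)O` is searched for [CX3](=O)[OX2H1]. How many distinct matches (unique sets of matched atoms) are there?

3

[CX3](=O)[OX2H1] is the SMARTS for a carboxylic acid: an sp2 carbon double-bonded to O and single-bonded to an -OH oxygen.
The molecule carries 3 separate instances of a carboxylic acid group (-C(=O)OH) meeting every constraint; each maps to a distinct set of atoms, giving 3 matches.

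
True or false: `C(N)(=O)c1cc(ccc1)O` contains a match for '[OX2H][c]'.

True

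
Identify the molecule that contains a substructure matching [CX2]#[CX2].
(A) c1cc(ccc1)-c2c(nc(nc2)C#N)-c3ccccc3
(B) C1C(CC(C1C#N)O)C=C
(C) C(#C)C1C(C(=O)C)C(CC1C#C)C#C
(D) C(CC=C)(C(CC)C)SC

C

[CX2]#[CX2] describes a carbon-carbon triple bond (an alkyne).
(A) has a nitrile (-C#N) but the triple bond is C#N, not C#C.
(B) has a nitrile (-C#N) but the triple bond is C#N, not C#C.
(C) contains an ethynyl group (-C#CH), which satisfies every atom and bond constraint.
(D) has a vinyl group (-CH=CH2) but the C=C is a double bond; both carbons are CX3, not CX2.
So the answer is (C).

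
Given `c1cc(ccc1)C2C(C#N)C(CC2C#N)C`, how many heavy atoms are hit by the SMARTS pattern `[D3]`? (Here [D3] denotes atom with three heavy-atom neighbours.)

Check the 16 heavy atoms by environment: 3× C (D2) → no; 4× C (D3) → match; 1× c (aromatic, D3) → match; 5× c (aromatic, D2) → no; 2× N (D1) → no; 1× C (D1) → no.
Summing the matching environments: 4 + 1 = 5 matching atoms.

5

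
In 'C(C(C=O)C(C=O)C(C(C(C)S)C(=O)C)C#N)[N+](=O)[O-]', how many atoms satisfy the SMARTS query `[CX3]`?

3

Check the 20 heavy atoms by environment: 8× C (X4) → no; 1× C (X2) → no; 1× N (X1) → no; 3× C (X3) → match; 4× O (X1) → no; 1× N (charge +1, X3) → no; 1× O (charge -1, X1) → no; 1× S (X2) → no.
That gives 3 matching atoms.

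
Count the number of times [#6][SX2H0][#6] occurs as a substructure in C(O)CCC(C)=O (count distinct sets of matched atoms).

[#6][SX2H0][#6] is the SMARTS for a thioether: an aliphatic sulfur bridging two carbons with no H on the sulfur.
No fragment in the molecule satisfies every constraint, giving 0 matches.

0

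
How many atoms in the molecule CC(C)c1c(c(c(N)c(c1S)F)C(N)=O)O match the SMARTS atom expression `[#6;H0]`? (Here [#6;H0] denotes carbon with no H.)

7

The query [#6;H0] means: any carbon with no attached hydrogen.
Check the 16 heavy atoms by environment: 6× c (aromatic, H0) → match; 1× F (H0) → no; 2× N (H2) → no; 1× C (H1) → no; 2× C (H3) → no; 1× C (H0) → match; 1× O (H0) → no; 1× O (H1) → no; 1× S (H1) → no.
Summing the matching environments: 6 + 1 = 7 matching atoms.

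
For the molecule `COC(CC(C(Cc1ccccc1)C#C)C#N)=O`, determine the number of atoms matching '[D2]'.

10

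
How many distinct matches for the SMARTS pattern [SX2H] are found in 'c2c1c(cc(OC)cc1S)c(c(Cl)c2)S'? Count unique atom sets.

2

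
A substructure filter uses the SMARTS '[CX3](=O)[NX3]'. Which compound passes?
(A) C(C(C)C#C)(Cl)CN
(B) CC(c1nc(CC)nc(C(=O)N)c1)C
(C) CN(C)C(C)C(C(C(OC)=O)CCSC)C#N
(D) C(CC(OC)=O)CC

B

[CX3](=O)[NX3] describes a carbonyl carbon bonded to a trivalent nitrogen (an amide).
(A) has a primary amino group (-NH2) but the -NH2 is not attached to a carbonyl carbon.
(B) contains a primary amide (-C(=O)NH2), which satisfies every atom and bond constraint.
(C) has a nitrile (-C#N) but the nitrile N is NX1 (triple-bonded), not NX3.
(D) has a methyl-ester group (-C(=O)OCH3) but the carbonyl is bonded to O, not to an NX3 nitrogen.
So the answer is (B).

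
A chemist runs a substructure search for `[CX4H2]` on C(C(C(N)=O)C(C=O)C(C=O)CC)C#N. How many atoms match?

2

The query [CX4H2] means: sp3 carbon (X4) with exactly two hydrogens.
Check the 15 heavy atoms by environment: 2× C (H2, X4) → match; 3× C (H1, X4) → no; 1× C (H0, X2) → no; 1× N (H0, X1) → no; 2× C (H1, X3) → no; 3× O (H0, X1) → no; 1× C (H0, X3) → no; 1× N (H2, X3) → no; 1× C (H3, X4) → no.
That gives 2 matching atoms.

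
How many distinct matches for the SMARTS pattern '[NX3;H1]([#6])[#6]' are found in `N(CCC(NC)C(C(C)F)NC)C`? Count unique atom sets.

3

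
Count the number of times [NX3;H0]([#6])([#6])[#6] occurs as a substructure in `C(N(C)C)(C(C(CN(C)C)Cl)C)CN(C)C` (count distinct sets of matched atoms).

3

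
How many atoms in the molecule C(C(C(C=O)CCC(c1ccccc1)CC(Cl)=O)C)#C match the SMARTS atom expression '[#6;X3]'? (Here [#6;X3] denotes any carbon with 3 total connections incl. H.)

Check the 20 heavy atoms by environment: 7× C (X4) → no; 6× c (aromatic, X3) → match; 2× C (X3) → match; 2× O (X1) → no; 1× Cl (X1) → no; 2× C (X2) → no.
Summing the matching environments: 6 + 2 = 8 matching atoms.

8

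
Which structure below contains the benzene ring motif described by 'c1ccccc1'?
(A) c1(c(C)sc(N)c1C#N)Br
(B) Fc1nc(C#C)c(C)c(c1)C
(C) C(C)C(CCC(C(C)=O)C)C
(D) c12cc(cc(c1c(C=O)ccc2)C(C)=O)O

c1ccccc1 describes six aromatic carbons in a ring (a benzene ring).
(A) has a methyl group (-CH3) but no six-membered all-carbon aromatic ring is present.
(B) has a methyl group (-CH3) but no six-membered all-carbon aromatic ring is present.
(C) has a methyl group (-CH3) but no six-membered all-carbon aromatic ring is present.
(D) contains the required atom environment, so the pattern matches.
So the answer is (D).

D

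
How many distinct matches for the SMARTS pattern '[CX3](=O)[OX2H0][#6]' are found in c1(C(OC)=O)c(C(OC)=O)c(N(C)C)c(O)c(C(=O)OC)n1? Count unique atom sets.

[CX3](=O)[OX2H0][#6] is the SMARTS for an ester: a carbonyl carbon bonded to an oxygen that is itself bonded to carbon (no H on that O).
The molecule carries 3 separate instances of a methyl-ester group (-C(=O)OCH3) meeting every constraint; each maps to a distinct set of atoms, giving 3 matches.

3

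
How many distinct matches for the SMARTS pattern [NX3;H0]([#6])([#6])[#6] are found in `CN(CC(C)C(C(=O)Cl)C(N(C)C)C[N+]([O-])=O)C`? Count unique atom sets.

2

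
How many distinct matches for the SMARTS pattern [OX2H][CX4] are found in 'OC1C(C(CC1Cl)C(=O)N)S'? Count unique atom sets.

1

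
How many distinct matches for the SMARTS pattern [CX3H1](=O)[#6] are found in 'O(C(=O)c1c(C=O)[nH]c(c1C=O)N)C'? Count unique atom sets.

2

[CX3H1](=O)[#6] is the SMARTS for an aldehyde: an sp2 carbon with one H, double-bonded to O and single-bonded to carbon.
The molecule carries 2 separate instances of an aldehyde (-CHO) meeting every constraint; each maps to a distinct set of atoms, giving 2 matches.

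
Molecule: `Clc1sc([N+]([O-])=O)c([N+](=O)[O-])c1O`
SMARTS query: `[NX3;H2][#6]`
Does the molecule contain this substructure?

No

The pattern [NX3;H2][#6] describes a trivalent nitrogen with two H attached to carbon — a primary amine.
The closest candidate here is a nitro group (-[N+](=O)[O-]), but the nitrogen is [N+] with no H, not NX3H2. No other fragment satisfies the full query, so there is no match.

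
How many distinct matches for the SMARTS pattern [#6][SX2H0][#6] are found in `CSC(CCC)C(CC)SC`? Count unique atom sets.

2

[#6][SX2H0][#6] is the SMARTS for a thioether: an aliphatic sulfur bridging two carbons with no H on the sulfur.
The molecule carries 2 separate instances of a methylthio ether (-SCH3) meeting every constraint; each maps to a distinct set of atoms, giving 2 matches.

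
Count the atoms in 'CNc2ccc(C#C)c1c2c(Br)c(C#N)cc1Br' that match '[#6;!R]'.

4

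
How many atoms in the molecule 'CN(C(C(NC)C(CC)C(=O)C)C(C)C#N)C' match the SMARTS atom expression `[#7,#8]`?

4

The query [#7,#8] means: nitrogen or oxygen (comma = OR).
Check the 17 heavy atoms by environment: 13× C → no; 1× O → match; 3× N → match.
Summing the matching environments: 1 + 3 = 4 matching atoms.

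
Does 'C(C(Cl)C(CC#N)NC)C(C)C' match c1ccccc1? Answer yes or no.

The pattern c1ccccc1 describes six aromatic carbons in a ring — a benzene ring.
The closest candidate here is a methyl group (-CH3), but no six-membered all-carbon aromatic ring is present. No other fragment satisfies the full query, so there is no match.

No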